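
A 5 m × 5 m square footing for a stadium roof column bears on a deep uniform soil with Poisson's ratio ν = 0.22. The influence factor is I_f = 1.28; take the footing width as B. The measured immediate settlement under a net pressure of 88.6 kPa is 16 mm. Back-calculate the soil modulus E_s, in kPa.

E_s ≈ 33700 kPa

S_e = q·B·(1−ν²)/E_s · I_f  ⇒  E_s = q·B·(1−ν²)·I_f / S_e.
E_s = 88.6 × 5 × 0.9516 × 1.28 / 0.016 = 33720 kPa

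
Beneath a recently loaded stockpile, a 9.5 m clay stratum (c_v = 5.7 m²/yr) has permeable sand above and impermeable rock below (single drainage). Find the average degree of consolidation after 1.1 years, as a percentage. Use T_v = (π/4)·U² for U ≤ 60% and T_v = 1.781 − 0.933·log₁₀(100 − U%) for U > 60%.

Drainage path length: H_d = H = 9.5 m (single drainage).
T_v = c_v·t/H_d² = 5.7×1.1/9.5² = 0.069474.
T_v = 0.069474 corresponds to the U ≤ 60% branch:
U = √(4T_v/π) = 0.2974

U ≈ 29.7 %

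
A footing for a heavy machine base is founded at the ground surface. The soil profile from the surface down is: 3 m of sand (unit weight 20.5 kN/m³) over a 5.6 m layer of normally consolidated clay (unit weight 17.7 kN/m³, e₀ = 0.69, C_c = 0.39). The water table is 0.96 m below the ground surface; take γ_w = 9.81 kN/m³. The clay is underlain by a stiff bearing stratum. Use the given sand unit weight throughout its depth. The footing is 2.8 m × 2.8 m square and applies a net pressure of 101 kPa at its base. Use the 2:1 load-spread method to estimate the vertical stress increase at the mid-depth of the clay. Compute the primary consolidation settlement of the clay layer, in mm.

Mid-depth of clay below the ground surface: z = 3 + 5.6/2 = 5.8 m.
Total vertical stress at mid-clay: σ_v = 20.5×3 + 17.7×2.8 = 111.06 kPa.
Pore pressure: u = 9.81×(5.8 − 0.96) = 47.48 kPa.
Initial effective stress: σ'_0 = σ_v − u = 111.06 − 47.48 = 63.58 kPa.
Stress increase at mid-clay by the 2:1 spreading method:
Δσ = qBL/((B+z)(L+z)) = 101×2.8×2.8/((2.8+5.8)(2.8+5.8)) = 10.706 kPa
Final effective stress: σ'_f = σ'_0 + Δσ = 63.58 + 10.706 = 74.286 kPa.
Normally consolidated clay, so the full stress increment lies on the virgin compression line:
S_c = C_c·H/(1+e₀)·log₁₀(σ'_f/σ'_0) = 0.39×5.6/(1+0.69)×log₁₀(74.286/63.58)
    = 1.2923 × 0.067586 = 0.08734 m

S_c ≈ 87.3 mm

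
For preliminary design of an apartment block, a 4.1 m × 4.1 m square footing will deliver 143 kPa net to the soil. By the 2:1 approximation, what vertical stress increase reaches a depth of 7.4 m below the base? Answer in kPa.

Δσ_z ≈ 18.2 kPa

By the 2:1 method the load spreads at 1 horizontal : 2 vertical, so at depth z the loaded area has grown by z in each plan dimension:
Δσ = qBL/((B+z)(L+z)) = 143×4.1×4.1/((4.1+7.4)(4.1+7.4)) = 18.176 kPa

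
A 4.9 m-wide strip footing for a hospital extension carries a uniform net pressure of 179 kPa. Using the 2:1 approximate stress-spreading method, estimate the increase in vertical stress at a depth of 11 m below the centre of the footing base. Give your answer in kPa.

Δσ_z ≈ 55.2 kPa

By the 2:1 method the load spreads at 1 horizontal : 2 vertical, so at depth z the loaded area has grown by z in each plan dimension:
Δσ = qB/(B+z) = 179×4.9/(4.9+11) = 55.164 kPa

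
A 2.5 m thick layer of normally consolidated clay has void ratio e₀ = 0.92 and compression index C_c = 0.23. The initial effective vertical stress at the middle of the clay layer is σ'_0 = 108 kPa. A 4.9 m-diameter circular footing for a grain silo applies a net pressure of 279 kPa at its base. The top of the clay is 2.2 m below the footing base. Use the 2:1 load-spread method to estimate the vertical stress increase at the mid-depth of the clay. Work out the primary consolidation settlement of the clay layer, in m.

Mid-depth of clay below the footing base: z = 2.2 + 2.5/2 = 3.45 m.
Stress increase at mid-clay by the 2:1 spreading method:
Δσ ≈ qD²/(D+z)² = 279×4.9²/(4.9+3.45)² = 96.078 kPa
Final effective stress: σ'_f = σ'_0 + Δσ = 108 + 96.078 = 204.08 kPa.
Normally consolidated clay, so the full stress increment lies on the virgin compression line:
S_c = C_c·H/(1+e₀)·log₁₀(σ'_f/σ'_0) = 0.23×2.5/(1+0.92)×log₁₀(204.08/108)
    = 0.29948 × 0.27638 = 0.08277 m

S_c ≈ 0.0828 m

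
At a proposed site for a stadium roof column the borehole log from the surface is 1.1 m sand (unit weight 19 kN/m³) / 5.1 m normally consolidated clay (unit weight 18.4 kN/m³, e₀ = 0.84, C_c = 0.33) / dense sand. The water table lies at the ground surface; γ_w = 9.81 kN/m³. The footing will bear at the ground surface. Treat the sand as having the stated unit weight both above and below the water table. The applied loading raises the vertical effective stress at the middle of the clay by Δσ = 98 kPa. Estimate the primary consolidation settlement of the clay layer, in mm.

S_c ≈ 557 mm

Mid-depth of clay below the ground surface: z = 1.1 + 5.1/2 = 3.65 m.
Total vertical stress at mid-clay: σ_v = 19×1.1 + 18.4×2.55 = 67.82 kPa.
Pore pressure: u = 9.81×(3.65 − 0) = 35.806 kPa.
Initial effective stress: σ'_0 = σ_v − u = 67.82 − 35.806 = 32.014 kPa.
Final effective stress: σ'_f = σ'_0 + Δσ = 32.014 + 98 = 130.01 kPa.
Normally consolidated clay, so the full stress increment lies on the virgin compression line:
S_c = C_c·H/(1+e₀)·log₁₀(σ'_f/σ'_0) = 0.33×5.1/(1+0.84)×log₁₀(130.01/32.014)
    = 0.91467 × 0.60864 = 0.5567 m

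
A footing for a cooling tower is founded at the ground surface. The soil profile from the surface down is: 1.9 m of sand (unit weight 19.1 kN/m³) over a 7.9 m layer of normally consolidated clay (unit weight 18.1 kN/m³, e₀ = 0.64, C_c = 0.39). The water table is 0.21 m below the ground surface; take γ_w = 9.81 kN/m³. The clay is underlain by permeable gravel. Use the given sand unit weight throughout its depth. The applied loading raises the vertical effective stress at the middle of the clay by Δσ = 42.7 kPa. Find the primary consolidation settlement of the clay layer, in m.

Mid-depth of clay below the ground surface: z = 1.9 + 7.9/2 = 5.85 m.
Total vertical stress at mid-clay: σ_v = 19.1×1.9 + 18.1×3.95 = 107.78 kPa.
Pore pressure: u = 9.81×(5.85 − 0.21) = 55.328 kPa.
Initial effective stress: σ'_0 = σ_v − u = 107.78 − 55.328 = 52.452 kPa.
Final effective stress: σ'_f = σ'_0 + Δσ = 52.452 + 42.7 = 95.152 kPa.
Normally consolidated clay, so the full stress increment lies on the virgin compression line:
S_c = C_c·H/(1+e₀)·log₁₀(σ'_f/σ'_0) = 0.39×7.9/(1+0.64)×log₁₀(95.152/52.452)
    = 1.8787 × 0.25866 = 0.4859 m

S_c ≈ 0.486 m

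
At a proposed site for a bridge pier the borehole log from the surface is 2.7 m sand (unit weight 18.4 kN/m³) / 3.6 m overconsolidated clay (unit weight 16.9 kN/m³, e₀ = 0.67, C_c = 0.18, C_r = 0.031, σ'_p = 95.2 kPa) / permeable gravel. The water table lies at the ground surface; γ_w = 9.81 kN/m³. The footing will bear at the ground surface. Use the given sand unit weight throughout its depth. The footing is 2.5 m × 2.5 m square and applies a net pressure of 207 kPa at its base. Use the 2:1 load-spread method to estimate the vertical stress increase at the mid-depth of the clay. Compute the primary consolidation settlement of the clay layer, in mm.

S_c ≈ 16 mm

Mid-depth of clay below the ground surface: z = 2.7 + 3.6/2 = 4.5 m.
Total vertical stress at mid-clay: σ_v = 18.4×2.7 + 16.9×1.8 = 80.1 kPa.
Pore pressure: u = 9.81×(4.5 − 0) = 44.145 kPa.
Initial effective stress: σ'_0 = σ_v − u = 80.1 − 44.145 = 35.955 kPa.
Stress increase at mid-clay by the 2:1 spreading method:
Δσ = qBL/((B+z)(L+z)) = 207×2.5×2.5/((2.5+4.5)(2.5+4.5)) = 26.403 kPa
Final effective stress: σ'_f = 35.955 + 26.403 = 62.358 kPa.
σ'_f = 62.358 ≤ σ'_p = 95.2 kPa, so the clay remains overconsolidated and only the recompression index applies:
S_c = C_r·H/(1+e₀)·log₁₀(σ'_f/σ'_0) = 0.031×3.6/1.67×log₁₀(62.358/35.955)
    = 0.066827 × 0.23913 = 0.01598 m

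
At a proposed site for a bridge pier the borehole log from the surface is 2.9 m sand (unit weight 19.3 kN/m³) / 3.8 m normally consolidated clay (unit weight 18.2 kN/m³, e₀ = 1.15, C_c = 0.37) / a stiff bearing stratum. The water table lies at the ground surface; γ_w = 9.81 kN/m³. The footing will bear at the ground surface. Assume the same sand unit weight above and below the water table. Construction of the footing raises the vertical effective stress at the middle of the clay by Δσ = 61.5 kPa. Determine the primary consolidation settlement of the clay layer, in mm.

Mid-depth of clay below the ground surface: z = 2.9 + 3.8/2 = 4.8 m.
Total vertical stress at mid-clay: σ_v = 19.3×2.9 + 18.2×1.9 = 90.55 kPa.
Pore pressure: u = 9.81×(4.8 − 0) = 47.088 kPa.
Initial effective stress: σ'_0 = σ_v − u = 90.55 − 47.088 = 43.462 kPa.
Final effective stress: σ'_f = σ'_0 + Δσ = 43.462 + 61.5 = 104.96 kPa.
Normally consolidated clay, so the full stress increment lies on the virgin compression line:
S_c = C_c·H/(1+e₀)·log₁₀(σ'_f/σ'_0) = 0.37×3.8/(1+1.15)×log₁₀(104.96/43.462)
    = 0.65395 × 0.38291 = 0.2504 m

S_c ≈ 250 mm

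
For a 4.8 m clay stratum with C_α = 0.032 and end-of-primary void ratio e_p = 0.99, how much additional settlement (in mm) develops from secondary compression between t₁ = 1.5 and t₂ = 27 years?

S_s ≈ 96.9 mm

Secondary compression: S_s = C_α·H/(1+e_p)·log₁₀(t₂/t₁)
S_s = 0.032×4.8/(1+0.99)×log₁₀(27/1.5)
    = 0.07719 × 1.255 = 0.09689 m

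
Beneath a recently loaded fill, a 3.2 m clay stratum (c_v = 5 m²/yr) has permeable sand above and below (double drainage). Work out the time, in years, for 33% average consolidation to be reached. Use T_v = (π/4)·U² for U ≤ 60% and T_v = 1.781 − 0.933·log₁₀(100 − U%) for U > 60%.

Drainage path length: H_d = H/2 = 1.6 m (double drainage).
U ≤ 60%: T_v = (π/4)·U² = (π/4)×0.33² = 0.08553.
t = T_v·H_d²/c_v = 0.08553×1.6²/5 = 0.04379 years.

t ≈ 0.0438 years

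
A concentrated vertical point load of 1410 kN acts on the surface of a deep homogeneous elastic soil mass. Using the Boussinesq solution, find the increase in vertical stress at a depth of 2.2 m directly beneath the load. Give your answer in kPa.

Boussinesq vertical stress below a point load on an elastic half-space:
Δσ_z = 3P/(2πz²) · [1 + (r/z)²]^(−5/2)
r/z = 0/2.2 = 0; [1+(r/z)²]^(−5/2) = 1.
Δσ_z = 3×1410/(2π×2.2²) × 1 = 139.1 × 1 = 139.1 kPa

Δσ_z ≈ 139 kPa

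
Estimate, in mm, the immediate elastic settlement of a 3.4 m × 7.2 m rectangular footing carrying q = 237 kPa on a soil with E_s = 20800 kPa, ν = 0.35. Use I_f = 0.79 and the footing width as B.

Immediate (elastic) settlement: S_e = q·B·(1−ν²)/E_s · I_f.
S_e = 237 × 3.4 × (1 − 0.35²) / 20800 × 0.79
    = 237 × 3.4 × 0.8775 / 20800 × 0.79
    = 0.02686 m = 26.86 mm

S_e ≈ 26.9 mm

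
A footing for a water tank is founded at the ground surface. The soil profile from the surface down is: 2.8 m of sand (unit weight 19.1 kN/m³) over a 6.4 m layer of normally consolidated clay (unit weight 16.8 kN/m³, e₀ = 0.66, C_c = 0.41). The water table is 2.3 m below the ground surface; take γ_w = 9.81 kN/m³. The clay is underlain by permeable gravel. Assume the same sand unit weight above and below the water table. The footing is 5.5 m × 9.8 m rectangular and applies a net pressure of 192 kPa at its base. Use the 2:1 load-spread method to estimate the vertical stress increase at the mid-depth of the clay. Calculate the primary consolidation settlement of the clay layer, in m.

S_c ≈ 0.405 m

Mid-depth of clay below the ground surface: z = 2.8 + 6.4/2 = 6 m.
Total vertical stress at mid-clay: σ_v = 19.1×2.8 + 16.8×3.2 = 107.24 kPa.
Pore pressure: u = 9.81×(6 − 2.3) = 36.297 kPa.
Initial effective stress: σ'_0 = σ_v − u = 107.24 − 36.297 = 70.943 kPa.
Stress increase at mid-clay by the 2:1 spreading method:
Δσ = qBL/((B+z)(L+z)) = 192×5.5×9.8/((5.5+6)(9.8+6)) = 56.955 kPa
Final effective stress: σ'_f = σ'_0 + Δσ = 70.943 + 56.955 = 127.9 kPa.
Normally consolidated clay, so the full stress increment lies on the virgin compression line:
S_c = C_c·H/(1+e₀)·log₁₀(σ'_f/σ'_0) = 0.41×6.4/(1+0.66)×log₁₀(127.9/70.943)
    = 1.5807 × 0.25596 = 0.4046 m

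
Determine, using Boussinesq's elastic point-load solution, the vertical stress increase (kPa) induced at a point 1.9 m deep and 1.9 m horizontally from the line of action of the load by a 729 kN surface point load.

Δσ_z ≈ 17 kPa

Boussinesq vertical stress below a point load on an elastic half-space:
Δσ_z = 3P/(2πz²) · [1 + (r/z)²]^(−5/2)
r/z = 1.9/1.9 = 1; [1+(r/z)²]^(−5/2) = 0.17678.
Δσ_z = 3×729/(2π×1.9²) × 0.17678 = 96.419 × 0.17678 = 17.04 kPa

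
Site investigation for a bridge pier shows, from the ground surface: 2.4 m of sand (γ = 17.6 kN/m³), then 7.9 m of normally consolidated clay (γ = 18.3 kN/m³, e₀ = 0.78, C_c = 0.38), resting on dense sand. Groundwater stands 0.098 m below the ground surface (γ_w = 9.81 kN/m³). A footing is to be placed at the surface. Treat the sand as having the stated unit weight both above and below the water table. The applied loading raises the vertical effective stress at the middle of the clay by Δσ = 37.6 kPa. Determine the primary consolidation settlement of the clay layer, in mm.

Mid-depth of clay below the ground surface: z = 2.4 + 7.9/2 = 6.35 m.
Total vertical stress at mid-clay: σ_v = 17.6×2.4 + 18.3×3.95 = 114.53 kPa.
Pore pressure: u = 9.81×(6.35 − 0.098) = 61.332 kPa.
Initial effective stress: σ'_0 = σ_v − u = 114.53 − 61.332 = 53.198 kPa.
Final effective stress: σ'_f = σ'_0 + Δσ = 53.198 + 37.6 = 90.798 kPa.
Normally consolidated clay, so the full stress increment lies on the virgin compression line:
S_c = C_c·H/(1+e₀)·log₁₀(σ'_f/σ'_0) = 0.38×7.9/(1+0.78)×log₁₀(90.798/53.198)
    = 1.6865 × 0.23218 = 0.3916 m

S_c ≈ 392 mm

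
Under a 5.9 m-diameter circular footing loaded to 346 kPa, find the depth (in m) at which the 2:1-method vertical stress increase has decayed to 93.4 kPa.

2:1 spreading — at depth z the loaded area has grown by z in each plan dimension:
qD²/(D+z)² = Δσ_z ⇒ z = D(√(q/Δσ_z) − 1) = 5.9×(√(346/93.4) − 1) = 5.456 m

z ≈ 5.46 m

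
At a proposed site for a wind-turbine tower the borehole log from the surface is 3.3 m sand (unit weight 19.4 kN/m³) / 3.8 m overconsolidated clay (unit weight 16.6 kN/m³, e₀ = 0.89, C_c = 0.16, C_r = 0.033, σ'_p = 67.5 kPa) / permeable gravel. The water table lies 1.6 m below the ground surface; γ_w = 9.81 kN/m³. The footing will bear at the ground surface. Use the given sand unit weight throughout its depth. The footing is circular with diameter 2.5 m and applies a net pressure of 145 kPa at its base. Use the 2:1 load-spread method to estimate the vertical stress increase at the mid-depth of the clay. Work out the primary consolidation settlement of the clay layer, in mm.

S_c ≈ 19 mm

Mid-depth of clay below the ground surface: z = 3.3 + 3.8/2 = 5.2 m.
Total vertical stress at mid-clay: σ_v = 19.4×3.3 + 16.6×1.9 = 95.56 kPa.
Pore pressure: u = 9.81×(5.2 − 1.6) = 35.316 kPa.
Initial effective stress: σ'_0 = σ_v − u = 95.56 − 35.316 = 60.244 kPa.
Stress increase at mid-clay by the 2:1 spreading method:
Δσ ≈ qD²/(D+z)² = 145×2.5²/(2.5+5.2)² = 15.285 kPa
Final effective stress: σ'_f = 60.244 + 15.285 = 75.529 kPa.
σ'_f = 75.529 > σ'_p = 67.5 kPa, so the stress path crosses the preconsolidation pressure — recompression up to σ'_p, then virgin compression beyond:
S_c = H/(1+e₀)·[C_r·log₁₀(σ'_p/σ'_0) + C_c·log₁₀(σ'_f/σ'_p)]
    = 3.8/1.89 × [0.033×log₁₀(67.5/60.244) + 0.16×log₁₀(75.529/67.5)]
    = 2.0106 × [0.0016299 + 0.0078096] = 0.01898 m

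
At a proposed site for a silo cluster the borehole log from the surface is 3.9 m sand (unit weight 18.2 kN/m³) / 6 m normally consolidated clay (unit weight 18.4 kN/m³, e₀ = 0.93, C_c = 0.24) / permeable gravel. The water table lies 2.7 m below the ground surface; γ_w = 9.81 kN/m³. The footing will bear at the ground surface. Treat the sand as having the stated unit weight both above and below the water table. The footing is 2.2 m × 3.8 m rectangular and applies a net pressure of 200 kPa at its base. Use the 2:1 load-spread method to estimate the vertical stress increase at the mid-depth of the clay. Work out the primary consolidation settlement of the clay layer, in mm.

Mid-depth of clay below the ground surface: z = 3.9 + 6/2 = 6.9 m.
Total vertical stress at mid-clay: σ_v = 18.2×3.9 + 18.4×3 = 126.18 kPa.
Pore pressure: u = 9.81×(6.9 − 2.7) = 41.202 kPa.
Initial effective stress: σ'_0 = σ_v − u = 126.18 − 41.202 = 84.978 kPa.
Stress increase at mid-clay by the 2:1 spreading method:
Δσ = qBL/((B+z)(L+z)) = 200×2.2×3.8/((2.2+6.9)(3.8+6.9)) = 17.172 kPa
Final effective stress: σ'_f = σ'_0 + Δσ = 84.978 + 17.172 = 102.15 kPa.
Normally consolidated clay, so the full stress increment lies on the virgin compression line:
S_c = C_c·H/(1+e₀)·log₁₀(σ'_f/σ'_0) = 0.24×6/(1+0.93)×log₁₀(102.15/84.978)
    = 0.74611 × 0.079932 = 0.05964 m

S_c ≈ 59.6 mm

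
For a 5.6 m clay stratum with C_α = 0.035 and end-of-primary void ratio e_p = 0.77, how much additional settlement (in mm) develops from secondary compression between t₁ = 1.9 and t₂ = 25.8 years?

S_s ≈ 125 mm

Secondary compression: S_s = C_α·H/(1+e_p)·log₁₀(t₂/t₁)
S_s = 0.035×5.6/(1+0.77)×log₁₀(25.8/1.9)
    = 0.1107 × 1.133 = 0.1254 m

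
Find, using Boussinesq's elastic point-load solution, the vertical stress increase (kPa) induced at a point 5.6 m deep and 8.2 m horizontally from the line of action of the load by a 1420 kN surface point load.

Δσ_z ≈ 1.23 kPa

Boussinesq vertical stress below a point load on an elastic half-space:
Δσ_z = 3P/(2πz²) · [1 + (r/z)²]^(−5/2)
r/z = 8.2/5.6 = 1.4643; [1+(r/z)²]^(−5/2) = 0.057049.
Δσ_z = 3×1420/(2π×5.6²) × 0.057049 = 21.62 × 0.057049 = 1.233 kPa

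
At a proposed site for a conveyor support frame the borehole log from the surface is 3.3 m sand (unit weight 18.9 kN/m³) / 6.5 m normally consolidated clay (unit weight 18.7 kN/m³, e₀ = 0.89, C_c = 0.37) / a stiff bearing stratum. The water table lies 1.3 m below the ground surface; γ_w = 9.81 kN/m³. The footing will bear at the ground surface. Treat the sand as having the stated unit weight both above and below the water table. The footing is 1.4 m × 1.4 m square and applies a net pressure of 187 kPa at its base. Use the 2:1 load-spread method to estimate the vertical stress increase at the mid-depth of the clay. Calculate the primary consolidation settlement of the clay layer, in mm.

S_c ≈ 43 mm

Mid-depth of clay below the ground surface: z = 3.3 + 6.5/2 = 6.55 m.
Total vertical stress at mid-clay: σ_v = 18.9×3.3 + 18.7×3.25 = 123.14 kPa.
Pore pressure: u = 9.81×(6.55 − 1.3) = 51.503 kPa.
Initial effective stress: σ'_0 = σ_v − u = 123.14 − 51.503 = 71.637 kPa.
Stress increase at mid-clay by the 2:1 spreading method:
Δσ = qBL/((B+z)(L+z)) = 187×1.4×1.4/((1.4+6.55)(1.4+6.55)) = 5.7991 kPa
Final effective stress: σ'_f = σ'_0 + Δσ = 71.637 + 5.7991 = 77.436 kPa.
Normally consolidated clay, so the full stress increment lies on the virgin compression line:
S_c = C_c·H/(1+e₀)·log₁₀(σ'_f/σ'_0) = 0.37×6.5/(1+0.89)×log₁₀(77.436/71.637)
    = 1.2725 × 0.033806 = 0.04302 m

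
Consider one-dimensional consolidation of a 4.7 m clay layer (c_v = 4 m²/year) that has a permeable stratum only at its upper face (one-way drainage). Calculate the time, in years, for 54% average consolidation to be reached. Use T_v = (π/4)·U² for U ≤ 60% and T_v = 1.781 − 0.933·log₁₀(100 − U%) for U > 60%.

Drainage path length: H_d = H = 4.7 m (single drainage).
U ≤ 60%: T_v = (π/4)·U² = (π/4)×0.54² = 0.22902.
t = T_v·H_d²/c_v = 0.22902×4.7²/4 = 1.265 years.

t ≈ 1.26 years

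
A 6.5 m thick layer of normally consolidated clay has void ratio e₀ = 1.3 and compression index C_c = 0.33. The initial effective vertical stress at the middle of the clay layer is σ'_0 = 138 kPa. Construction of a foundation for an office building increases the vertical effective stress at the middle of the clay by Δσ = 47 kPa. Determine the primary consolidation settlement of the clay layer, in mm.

Final effective stress: σ'_f = σ'_0 + Δσ = 138 + 47 = 185 kPa.
Normally consolidated clay, so the full stress increment lies on the virgin compression line:
S_c = C_c·H/(1+e₀)·log₁₀(σ'_f/σ'_0) = 0.33×6.5/(1+1.3)×log₁₀(185/138)
    = 0.93261 × 0.12729 = 0.1187 m

S_c ≈ 119 mm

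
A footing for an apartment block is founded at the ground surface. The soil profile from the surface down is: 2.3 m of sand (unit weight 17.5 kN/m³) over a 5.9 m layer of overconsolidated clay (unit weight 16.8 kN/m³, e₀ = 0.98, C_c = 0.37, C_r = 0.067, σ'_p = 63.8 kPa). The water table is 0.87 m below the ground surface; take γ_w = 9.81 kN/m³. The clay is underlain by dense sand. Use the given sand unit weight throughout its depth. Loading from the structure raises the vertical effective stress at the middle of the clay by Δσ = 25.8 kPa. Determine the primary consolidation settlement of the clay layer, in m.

S_c ≈ 0.0889 m

Mid-depth of clay below the ground surface: z = 2.3 + 5.9/2 = 5.25 m.
Total vertical stress at mid-clay: σ_v = 17.5×2.3 + 16.8×2.95 = 89.81 kPa.
Pore pressure: u = 9.81×(5.25 − 0.87) = 42.968 kPa.
Initial effective stress: σ'_0 = σ_v − u = 89.81 − 42.968 = 46.842 kPa.
Final effective stress: σ'_f = 46.842 + 25.8 = 72.642 kPa.
σ'_f = 72.642 > σ'_p = 63.8 kPa, so the stress path crosses the preconsolidation pressure — recompression up to σ'_p, then virgin compression beyond:
S_c = H/(1+e₀)·[C_r·log₁₀(σ'_p/σ'_0) + C_c·log₁₀(σ'_f/σ'_p)]
    = 5.9/1.98 × [0.067×log₁₀(63.8/46.842) + 0.37×log₁₀(72.642/63.8)]
    = 2.9798 × [0.0089904 + 0.020856] = 0.08894 m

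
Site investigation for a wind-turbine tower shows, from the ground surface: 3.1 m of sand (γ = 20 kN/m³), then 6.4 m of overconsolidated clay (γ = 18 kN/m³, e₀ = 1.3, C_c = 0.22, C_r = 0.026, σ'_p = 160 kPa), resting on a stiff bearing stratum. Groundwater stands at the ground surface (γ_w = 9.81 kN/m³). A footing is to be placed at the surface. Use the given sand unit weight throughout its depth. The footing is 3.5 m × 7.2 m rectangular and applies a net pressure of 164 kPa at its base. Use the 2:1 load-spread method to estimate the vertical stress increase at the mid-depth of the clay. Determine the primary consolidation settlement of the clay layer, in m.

Mid-depth of clay below the ground surface: z = 3.1 + 6.4/2 = 6.3 m.
Total vertical stress at mid-clay: σ_v = 20×3.1 + 18×3.2 = 119.6 kPa.
Pore pressure: u = 9.81×(6.3 − 0) = 61.803 kPa.
Initial effective stress: σ'_0 = σ_v − u = 119.6 − 61.803 = 57.797 kPa.
Stress increase at mid-clay by the 2:1 spreading method:
Δσ = qBL/((B+z)(L+z)) = 164×3.5×7.2/((3.5+6.3)(7.2+6.3)) = 31.238 kPa
Final effective stress: σ'_f = 57.797 + 31.238 = 89.035 kPa.
σ'_f = 89.035 ≤ σ'_p = 160 kPa, so the clay remains overconsolidated and only the recompression index applies:
S_c = C_r·H/(1+e₀)·log₁₀(σ'_f/σ'_0) = 0.026×6.4/2.3×log₁₀(89.035/57.797)
    = 0.072348 × 0.18766 = 0.01358 m

S_c ≈ 0.0136 m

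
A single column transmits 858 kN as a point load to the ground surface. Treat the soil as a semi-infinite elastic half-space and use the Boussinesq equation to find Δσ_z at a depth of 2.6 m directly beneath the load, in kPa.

Δσ_z ≈ 60.6 kPa

Boussinesq vertical stress below a point load on an elastic half-space:
Δσ_z = 3P/(2πz²) · [1 + (r/z)²]^(−5/2)
r/z = 0/2.6 = 0; [1+(r/z)²]^(−5/2) = 1.
Δσ_z = 3×858/(2π×2.6²) × 1 = 60.601 × 1 = 60.6 kPa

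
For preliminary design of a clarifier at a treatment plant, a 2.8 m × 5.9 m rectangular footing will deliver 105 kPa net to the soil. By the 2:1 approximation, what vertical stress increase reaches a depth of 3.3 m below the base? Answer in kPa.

Δσ_z ≈ 30.9 kPa

By the 2:1 method the load spreads at 1 horizontal : 2 vertical, so at depth z the loaded area has grown by z in each plan dimension:
Δσ = qBL/((B+z)(L+z)) = 105×2.8×5.9/((2.8+3.3)(5.9+3.3)) = 30.909 kPa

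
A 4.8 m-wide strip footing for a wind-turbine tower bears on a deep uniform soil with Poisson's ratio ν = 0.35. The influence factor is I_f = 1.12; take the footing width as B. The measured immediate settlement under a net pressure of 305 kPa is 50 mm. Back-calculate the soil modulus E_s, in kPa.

E_s ≈ 28800 kPa

S_e = q·B·(1−ν²)/E_s · I_f  ⇒  E_s = q·B·(1−ν²)·I_f / S_e.
E_s = 305 × 4.8 × 0.8775 × 1.12 / 0.05 = 28780 kPa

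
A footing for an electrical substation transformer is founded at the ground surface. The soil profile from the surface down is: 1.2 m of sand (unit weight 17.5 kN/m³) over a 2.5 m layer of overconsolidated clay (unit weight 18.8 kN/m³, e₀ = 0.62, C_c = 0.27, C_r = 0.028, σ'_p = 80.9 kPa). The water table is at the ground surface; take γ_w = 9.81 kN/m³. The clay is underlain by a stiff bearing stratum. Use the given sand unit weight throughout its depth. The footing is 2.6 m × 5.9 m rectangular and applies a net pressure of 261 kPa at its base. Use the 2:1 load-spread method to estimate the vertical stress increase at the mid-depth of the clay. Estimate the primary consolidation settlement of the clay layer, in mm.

S_c ≈ 90.1 mm

Mid-depth of clay below the ground surface: z = 1.2 + 2.5/2 = 2.45 m.
Total vertical stress at mid-clay: σ_v = 17.5×1.2 + 18.8×1.25 = 44.5 kPa.
Pore pressure: u = 9.81×(2.45 − 0) = 24.035 kPa.
Initial effective stress: σ'_0 = σ_v − u = 44.5 − 24.035 = 20.465 kPa.
Stress increase at mid-clay by the 2:1 spreading method:
Δσ = qBL/((B+z)(L+z)) = 261×2.6×5.9/((2.6+2.45)(5.9+2.45)) = 94.948 kPa
Final effective stress: σ'_f = 20.465 + 94.948 = 115.41 kPa.
σ'_f = 115.41 > σ'_p = 80.9 kPa, so the stress path crosses the preconsolidation pressure — recompression up to σ'_p, then virgin compression beyond:
S_c = H/(1+e₀)·[C_r·log₁₀(σ'_p/σ'_0) + C_c·log₁₀(σ'_f/σ'_p)]
    = 2.5/1.62 × [0.028×log₁₀(80.9/20.465) + 0.27×log₁₀(115.41/80.9)]
    = 1.5432 × [0.016714 + 0.04166] = 0.09008 m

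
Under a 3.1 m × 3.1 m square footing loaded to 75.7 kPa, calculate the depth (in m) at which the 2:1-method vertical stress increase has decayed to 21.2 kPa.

z ≈ 2.76 m

2:1 spreading — at depth z the loaded area has grown by z in each plan dimension:
qB²/(B+z)² = Δσ_z ⇒ z = B(√(q/Δσ_z) − 1) = 3.1×(√(75.7/21.2) − 1) = 2.758 m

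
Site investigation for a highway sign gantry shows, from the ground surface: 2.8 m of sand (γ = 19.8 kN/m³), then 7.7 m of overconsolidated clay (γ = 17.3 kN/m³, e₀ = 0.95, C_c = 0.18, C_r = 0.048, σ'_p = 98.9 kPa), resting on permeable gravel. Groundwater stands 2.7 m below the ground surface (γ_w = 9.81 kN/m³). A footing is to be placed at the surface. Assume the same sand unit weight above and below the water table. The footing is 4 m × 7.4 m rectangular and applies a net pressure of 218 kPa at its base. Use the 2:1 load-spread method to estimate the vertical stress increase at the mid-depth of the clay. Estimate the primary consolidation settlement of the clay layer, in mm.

Mid-depth of clay below the ground surface: z = 2.8 + 7.7/2 = 6.65 m.
Total vertical stress at mid-clay: σ_v = 19.8×2.8 + 17.3×3.85 = 122.05 kPa.
Pore pressure: u = 9.81×(6.65 − 2.7) = 38.75 kPa.
Initial effective stress: σ'_0 = σ_v − u = 122.05 − 38.75 = 83.3 kPa.
Stress increase at mid-clay by the 2:1 spreading method:
Δσ = qBL/((B+z)(L+z)) = 218×4×7.4/((4+6.65)(7.4+6.65)) = 43.124 kPa
Final effective stress: σ'_f = 83.3 + 43.124 = 126.42 kPa.
σ'_f = 126.42 > σ'_p = 98.9 kPa, so the stress path crosses the preconsolidation pressure — recompression up to σ'_p, then virgin compression beyond:
S_c = H/(1+e₀)·[C_r·log₁₀(σ'_p/σ'_0) + C_c·log₁₀(σ'_f/σ'_p)]
    = 7.7/1.95 × [0.048×log₁₀(98.9/83.3) + 0.18×log₁₀(126.42/98.9)]
    = 3.9487 × [0.0035785 + 0.019192] = 0.08991 m

S_c ≈ 89.9 mm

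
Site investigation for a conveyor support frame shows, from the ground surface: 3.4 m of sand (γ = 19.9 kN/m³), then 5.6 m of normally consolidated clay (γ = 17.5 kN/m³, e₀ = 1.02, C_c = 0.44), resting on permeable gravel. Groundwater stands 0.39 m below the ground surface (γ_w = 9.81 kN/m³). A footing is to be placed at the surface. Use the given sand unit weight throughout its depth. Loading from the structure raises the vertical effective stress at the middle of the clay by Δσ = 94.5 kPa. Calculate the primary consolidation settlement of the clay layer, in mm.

S_c ≈ 503 mm

Mid-depth of clay below the ground surface: z = 3.4 + 5.6/2 = 6.2 m.
Total vertical stress at mid-clay: σ_v = 19.9×3.4 + 17.5×2.8 = 116.66 kPa.
Pore pressure: u = 9.81×(6.2 − 0.39) = 56.996 kPa.
Initial effective stress: σ'_0 = σ_v − u = 116.66 − 56.996 = 59.664 kPa.
Final effective stress: σ'_f = σ'_0 + Δσ = 59.664 + 94.5 = 154.16 kPa.
Normally consolidated clay, so the full stress increment lies on the virgin compression line:
S_c = C_c·H/(1+e₀)·log₁₀(σ'_f/σ'_0) = 0.44×5.6/(1+1.02)×log₁₀(154.16/59.664)
    = 1.2198 × 0.41226 = 0.5029 m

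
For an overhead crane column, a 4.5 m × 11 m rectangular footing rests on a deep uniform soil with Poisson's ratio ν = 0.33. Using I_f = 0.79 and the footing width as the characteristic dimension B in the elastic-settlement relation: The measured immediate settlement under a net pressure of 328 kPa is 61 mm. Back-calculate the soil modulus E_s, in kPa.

E_s ≈ 17000 kPa

S_e = q·B·(1−ν²)/E_s · I_f  ⇒  E_s = q·B·(1−ν²)·I_f / S_e.
E_s = 328 × 4.5 × 0.8911 × 0.79 / 0.061 = 17030 kPa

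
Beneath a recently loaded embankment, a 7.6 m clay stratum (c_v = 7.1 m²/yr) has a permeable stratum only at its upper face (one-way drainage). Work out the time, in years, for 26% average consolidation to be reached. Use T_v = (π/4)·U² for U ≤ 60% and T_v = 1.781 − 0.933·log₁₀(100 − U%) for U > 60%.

t ≈ 0.432 years

Drainage path length: H_d = H = 7.6 m (single drainage).
U ≤ 60%: T_v = (π/4)·U² = (π/4)×0.26² = 0.053093.
t = T_v·H_d²/c_v = 0.053093×7.6²/7.1 = 0.4319 years.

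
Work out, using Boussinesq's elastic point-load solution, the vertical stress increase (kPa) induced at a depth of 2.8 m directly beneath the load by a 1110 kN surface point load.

Δσ_z ≈ 67.6 kPa

Boussinesq vertical stress below a point load on an elastic half-space:
Δσ_z = 3P/(2πz²) · [1 + (r/z)²]^(−5/2)
r/z = 0/2.8 = 0; [1+(r/z)²]^(−5/2) = 1.
Δσ_z = 3×1110/(2π×2.8²) × 1 = 67.6 × 1 = 67.6 kPa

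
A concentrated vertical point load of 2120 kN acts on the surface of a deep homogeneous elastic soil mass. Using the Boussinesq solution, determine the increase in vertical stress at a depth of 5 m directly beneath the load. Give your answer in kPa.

Boussinesq vertical stress below a point load on an elastic half-space:
Δσ_z = 3P/(2πz²) · [1 + (r/z)²]^(−5/2)
r/z = 0/5 = 0; [1+(r/z)²]^(−5/2) = 1.
Δσ_z = 3×2120/(2π×5²) × 1 = 40.489 × 1 = 40.49 kPa

Δσ_z ≈ 40.5 kPa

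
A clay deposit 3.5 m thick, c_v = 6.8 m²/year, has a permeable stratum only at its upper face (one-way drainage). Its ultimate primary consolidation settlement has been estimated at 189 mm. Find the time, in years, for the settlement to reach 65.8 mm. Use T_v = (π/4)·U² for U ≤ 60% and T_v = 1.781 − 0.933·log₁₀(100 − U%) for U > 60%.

Drainage path length: H_d = H = 3.5 m (single drainage).
U = S(t)/S_ult = 65.8/189 = 0.3481.
U ≤ 60%: T_v = (π/4)·U² = (π/4)×0.34815² = 0.095196.
t = T_v·H_d²/c_v = 0.095196×3.5²/6.8 = 0.1715 years.

t ≈ 0.171 years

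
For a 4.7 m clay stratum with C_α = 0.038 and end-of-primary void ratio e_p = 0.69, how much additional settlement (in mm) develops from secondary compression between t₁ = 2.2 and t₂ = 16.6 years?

S_s ≈ 92.8 mm

Secondary compression: S_s = C_α·H/(1+e_p)·log₁₀(t₂/t₁)
S_s = 0.038×4.7/(1+0.69)×log₁₀(16.6/2.2)
    = 0.1057 × 0.8777 = 0.09275 m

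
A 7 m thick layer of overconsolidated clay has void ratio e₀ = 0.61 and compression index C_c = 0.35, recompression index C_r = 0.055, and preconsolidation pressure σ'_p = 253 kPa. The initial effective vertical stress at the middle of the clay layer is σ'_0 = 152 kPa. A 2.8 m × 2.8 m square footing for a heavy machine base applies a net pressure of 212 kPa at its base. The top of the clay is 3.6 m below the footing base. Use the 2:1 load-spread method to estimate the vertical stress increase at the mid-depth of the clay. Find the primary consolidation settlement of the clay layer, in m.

Mid-depth of clay below the footing base: z = 3.6 + 7/2 = 7.1 m.
Stress increase at mid-clay by the 2:1 spreading method:
Δσ = qBL/((B+z)(L+z)) = 212×2.8×2.8/((2.8+7.1)(2.8+7.1)) = 16.958 kPa
Final effective stress: σ'_f = 152 + 16.958 = 168.96 kPa.
σ'_f = 168.96 ≤ σ'_p = 253 kPa, so the clay remains overconsolidated and only the recompression index applies:
S_c = C_r·H/(1+e₀)·log₁₀(σ'_f/σ'_0) = 0.055×7/1.61×log₁₀(168.96/152)
    = 0.23913 × 0.04594 = 0.01099 m

S_c ≈ 0.011 m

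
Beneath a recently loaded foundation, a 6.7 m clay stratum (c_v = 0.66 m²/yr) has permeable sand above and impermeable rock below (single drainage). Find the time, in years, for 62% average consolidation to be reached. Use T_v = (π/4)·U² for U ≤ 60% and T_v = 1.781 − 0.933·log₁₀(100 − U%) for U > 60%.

Drainage path length: H_d = H = 6.7 m (single drainage).
U > 60%: T_v = 1.781 − 0.933·log₁₀(100 − 62) = 0.30706.
t = T_v·H_d²/c_v = 0.30706×6.7²/0.66 = 20.88 years.

t ≈ 20.9 years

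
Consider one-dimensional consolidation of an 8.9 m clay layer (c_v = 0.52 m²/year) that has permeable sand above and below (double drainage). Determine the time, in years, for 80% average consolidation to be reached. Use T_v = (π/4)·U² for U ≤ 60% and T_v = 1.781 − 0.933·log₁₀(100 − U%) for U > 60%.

Drainage path length: H_d = H/2 = 4.45 m (double drainage).
U > 60%: T_v = 1.781 − 0.933·log₁₀(100 − 80) = 0.56714.
t = T_v·H_d²/c_v = 0.56714×4.45²/0.52 = 21.6 years.

t ≈ 21.6 years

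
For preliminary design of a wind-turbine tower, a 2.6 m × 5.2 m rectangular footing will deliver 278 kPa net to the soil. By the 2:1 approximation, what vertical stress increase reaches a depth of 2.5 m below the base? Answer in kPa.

Δσ_z ≈ 95.7 kPa

By the 2:1 method the load spreads at 1 horizontal : 2 vertical, so at depth z the loaded area has grown by z in each plan dimension:
Δσ = qBL/((B+z)(L+z)) = 278×2.6×5.2/((2.6+2.5)(5.2+2.5)) = 95.711 kPa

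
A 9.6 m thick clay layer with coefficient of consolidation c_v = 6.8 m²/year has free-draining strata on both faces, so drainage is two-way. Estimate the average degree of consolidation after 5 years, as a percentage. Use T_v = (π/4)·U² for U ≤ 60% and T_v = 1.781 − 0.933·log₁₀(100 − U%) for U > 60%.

U ≈ 97.9 %

Drainage path length: H_d = H/2 = 4.8 m (double drainage).
T_v = c_v·t/H_d² = 6.8×5/4.8² = 1.4757.
T_v = 1.4757 corresponds to the U > 60% branch:
U = 1 − 10^((1.781 − T_v)/0.933)/100 = 0.9788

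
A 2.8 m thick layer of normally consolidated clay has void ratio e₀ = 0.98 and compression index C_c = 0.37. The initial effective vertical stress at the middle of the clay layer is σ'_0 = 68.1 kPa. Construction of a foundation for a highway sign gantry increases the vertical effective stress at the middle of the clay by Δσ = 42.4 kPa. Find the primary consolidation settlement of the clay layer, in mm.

Final effective stress: σ'_f = σ'_0 + Δσ = 68.1 + 42.4 = 110.5 kPa.
Normally consolidated clay, so the full stress increment lies on the virgin compression line:
S_c = C_c·H/(1+e₀)·log₁₀(σ'_f/σ'_0) = 0.37×2.8/(1+0.98)×log₁₀(110.5/68.1)
    = 0.52323 × 0.21022 = 0.11 m

S_c ≈ 110 mm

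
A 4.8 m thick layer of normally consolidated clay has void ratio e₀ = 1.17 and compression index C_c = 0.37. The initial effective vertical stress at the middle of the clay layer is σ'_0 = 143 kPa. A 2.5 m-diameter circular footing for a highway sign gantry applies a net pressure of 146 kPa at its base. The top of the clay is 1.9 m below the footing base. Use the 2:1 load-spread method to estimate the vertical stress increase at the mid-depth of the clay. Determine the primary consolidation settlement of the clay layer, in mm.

S_c ≈ 45.9 mm

Mid-depth of clay below the footing base: z = 1.9 + 4.8/2 = 4.3 m.
Stress increase at mid-clay by the 2:1 spreading method:
Δσ ≈ qD²/(D+z)² = 146×2.5²/(2.5+4.3)² = 19.734 kPa
Final effective stress: σ'_f = σ'_0 + Δσ = 143 + 19.734 = 162.73 kPa.
Normally consolidated clay, so the full stress increment lies on the virgin compression line:
S_c = C_c·H/(1+e₀)·log₁₀(σ'_f/σ'_0) = 0.37×4.8/(1+1.17)×log₁₀(162.73/143)
    = 0.81843 × 0.056132 = 0.04594 m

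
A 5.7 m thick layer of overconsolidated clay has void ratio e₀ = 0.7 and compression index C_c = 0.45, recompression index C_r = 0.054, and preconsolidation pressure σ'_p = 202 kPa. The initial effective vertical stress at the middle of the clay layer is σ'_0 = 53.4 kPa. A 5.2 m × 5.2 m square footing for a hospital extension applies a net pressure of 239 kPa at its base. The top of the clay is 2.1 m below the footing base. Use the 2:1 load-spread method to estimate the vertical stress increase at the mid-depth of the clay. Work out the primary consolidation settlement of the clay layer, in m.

S_c ≈ 0.0611 m

Mid-depth of clay below the footing base: z = 2.1 + 5.7/2 = 4.95 m.
Stress increase at mid-clay by the 2:1 spreading method:
Δσ = qBL/((B+z)(L+z)) = 239×5.2×5.2/((5.2+4.95)(5.2+4.95)) = 62.73 kPa
Final effective stress: σ'_f = 53.4 + 62.73 = 116.13 kPa.
σ'_f = 116.13 ≤ σ'_p = 202 kPa, so the clay remains overconsolidated and only the recompression index applies:
S_c = C_r·H/(1+e₀)·log₁₀(σ'_f/σ'_0) = 0.054×5.7/1.7×log₁₀(116.13/53.4)
    = 0.18106 × 0.3374 = 0.06109 m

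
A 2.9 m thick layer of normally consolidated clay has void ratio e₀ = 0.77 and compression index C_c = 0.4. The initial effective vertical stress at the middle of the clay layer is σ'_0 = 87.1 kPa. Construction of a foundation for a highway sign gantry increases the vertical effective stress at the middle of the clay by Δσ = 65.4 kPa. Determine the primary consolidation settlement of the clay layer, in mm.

Final effective stress: σ'_f = σ'_0 + Δσ = 87.1 + 65.4 = 152.5 kPa.
Normally consolidated clay, so the full stress increment lies on the virgin compression line:
S_c = C_c·H/(1+e₀)·log₁₀(σ'_f/σ'_0) = 0.4×2.9/(1+0.77)×log₁₀(152.5/87.1)
    = 0.65537 × 0.24325 = 0.1594 m

S_c ≈ 159 mm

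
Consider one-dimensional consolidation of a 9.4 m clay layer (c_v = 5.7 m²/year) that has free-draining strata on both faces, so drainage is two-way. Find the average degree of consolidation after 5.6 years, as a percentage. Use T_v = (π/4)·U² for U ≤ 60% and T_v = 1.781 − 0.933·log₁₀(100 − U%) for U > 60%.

U ≈ 97.7 %

Drainage path length: H_d = H/2 = 4.7 m (double drainage).
T_v = c_v·t/H_d² = 5.7×5.6/4.7² = 1.445.
T_v = 1.445 corresponds to the U > 60% branch:
U = 1 − 10^((1.781 − T_v)/0.933)/100 = 0.9771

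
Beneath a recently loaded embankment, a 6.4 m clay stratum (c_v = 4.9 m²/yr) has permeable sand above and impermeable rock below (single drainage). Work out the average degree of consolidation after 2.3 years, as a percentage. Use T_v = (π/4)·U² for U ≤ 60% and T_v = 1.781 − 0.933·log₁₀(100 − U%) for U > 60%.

Drainage path length: H_d = H = 6.4 m (single drainage).
T_v = c_v·t/H_d² = 4.9×2.3/6.4² = 0.27515.
T_v = 0.27515 corresponds to the U ≤ 60% branch:
U = √(4T_v/π) = 0.5919

U ≈ 59.2 %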